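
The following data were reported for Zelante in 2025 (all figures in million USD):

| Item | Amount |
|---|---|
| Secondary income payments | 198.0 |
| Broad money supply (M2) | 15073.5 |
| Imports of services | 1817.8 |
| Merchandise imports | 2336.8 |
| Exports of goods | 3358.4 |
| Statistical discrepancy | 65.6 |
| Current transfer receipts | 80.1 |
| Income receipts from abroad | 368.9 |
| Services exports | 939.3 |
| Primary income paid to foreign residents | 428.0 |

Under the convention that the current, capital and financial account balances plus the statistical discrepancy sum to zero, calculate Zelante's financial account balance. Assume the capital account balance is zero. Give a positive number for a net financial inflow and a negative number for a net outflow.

Goods balance = 3358.4 - 2336.8 = 1021.6
Services balance = 939.3 - 1817.8 = -878.5
Trade balance (goods + services) = 1021.6 + (-878.5) = 143.1
Net primary income = 368.9 - 428.0 = -59.1
Net secondary income = 80.1 - 198.0 = -117.9
Current account = 143.1 + (-59.1) + (-117.9) = -33.9
Financial account = -(-33.9 + 65.6) = -31.7

-31.7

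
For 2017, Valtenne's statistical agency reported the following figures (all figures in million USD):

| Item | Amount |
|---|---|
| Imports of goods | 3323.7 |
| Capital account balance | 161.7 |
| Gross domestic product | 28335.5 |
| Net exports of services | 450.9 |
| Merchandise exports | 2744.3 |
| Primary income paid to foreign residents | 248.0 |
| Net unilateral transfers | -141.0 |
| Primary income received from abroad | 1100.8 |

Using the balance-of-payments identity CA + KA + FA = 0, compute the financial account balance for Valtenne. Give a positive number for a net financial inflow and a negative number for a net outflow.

Goods balance = 2744.3 - 3323.7 = -579.4
Services balance = 450.9
Trade balance (goods + services) = -579.4 + 450.9 = -128.5
Net primary income = 1100.8 - 248.0 = 852.8
Net secondary income = -141.0
Current account = -128.5 + 852.8 + (-141.0) = 583.3
Financial account = -(583.3 + 161.7) = -745.0

-745.0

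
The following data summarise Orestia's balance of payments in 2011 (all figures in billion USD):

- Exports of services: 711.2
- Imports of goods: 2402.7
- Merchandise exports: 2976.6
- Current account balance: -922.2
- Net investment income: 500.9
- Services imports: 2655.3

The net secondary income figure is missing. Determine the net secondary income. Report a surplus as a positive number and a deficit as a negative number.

-52.9

Current account = goods balance + services balance + net primary income + net secondary income
Sum of the known components = -869.3
Net secondary income = CA - (known components) = -922.2 - (-869.3) = -52.9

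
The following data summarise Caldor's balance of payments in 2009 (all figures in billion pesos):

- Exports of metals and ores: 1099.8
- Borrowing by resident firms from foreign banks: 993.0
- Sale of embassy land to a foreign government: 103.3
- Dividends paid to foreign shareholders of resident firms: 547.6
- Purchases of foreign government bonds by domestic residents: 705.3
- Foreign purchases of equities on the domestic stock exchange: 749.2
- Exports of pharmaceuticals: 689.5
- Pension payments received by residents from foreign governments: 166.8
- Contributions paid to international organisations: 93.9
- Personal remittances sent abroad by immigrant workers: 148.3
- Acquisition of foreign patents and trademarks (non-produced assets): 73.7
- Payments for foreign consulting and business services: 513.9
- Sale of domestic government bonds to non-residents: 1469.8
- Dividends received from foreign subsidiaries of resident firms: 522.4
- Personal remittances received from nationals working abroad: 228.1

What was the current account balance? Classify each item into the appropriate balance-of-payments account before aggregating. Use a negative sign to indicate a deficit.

1402.9

Goods: 1099.8 + 689.5 = 1789.3
Services: -513.9
Primary income: -547.6 + 522.4 = -25.2
Secondary income: -148.3 - 93.9 + 228.1 + 166.8 = 152.7
Current account = 1789.3 + (-513.9) + (-25.2) + 152.7 = 1402.9
(Excluded from the current account — financial account: borrowing by resident firms from foreign banks 993.0, purchases of foreign government bonds by domestic residents 705.3, foreign purchases of equities on the domestic stock exchange 749.2, sale of domestic government bonds to non-residents 1469.8; capital account: sale of embassy land to a foreign government 103.3, acquisition of foreign patents and trademarks (non-produced assets) 73.7.)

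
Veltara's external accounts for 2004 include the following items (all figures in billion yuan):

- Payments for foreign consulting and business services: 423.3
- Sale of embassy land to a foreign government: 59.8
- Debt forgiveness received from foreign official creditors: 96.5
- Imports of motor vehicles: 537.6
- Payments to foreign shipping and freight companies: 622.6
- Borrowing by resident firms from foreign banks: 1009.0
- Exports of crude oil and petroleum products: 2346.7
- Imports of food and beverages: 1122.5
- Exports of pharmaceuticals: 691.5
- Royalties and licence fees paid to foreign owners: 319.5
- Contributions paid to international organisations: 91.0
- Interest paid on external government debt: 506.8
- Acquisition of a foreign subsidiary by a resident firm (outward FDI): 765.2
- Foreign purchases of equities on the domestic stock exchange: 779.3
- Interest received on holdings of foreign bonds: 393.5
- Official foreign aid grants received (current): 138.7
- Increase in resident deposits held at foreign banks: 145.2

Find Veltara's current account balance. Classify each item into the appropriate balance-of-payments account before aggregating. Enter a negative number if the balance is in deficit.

-52.9

Goods: 2346.7 - 537.6 + 691.5 - 1122.5 = 1378.1
Services: -319.5 - 423.3 - 622.6 = -1365.4
Primary income: -506.8 + 393.5 = -113.3
Secondary income: -91.0 + 138.7 = 47.7
Current account = 1378.1 + (-1365.4) + (-113.3) + 47.7 = -52.9
(Excluded from the current account — capital account: sale of embassy land to a foreign government 59.8, debt forgiveness received from foreign official creditors 96.5; financial account: borrowing by resident firms from foreign banks 1009.0, acquisition of a foreign subsidiary by a resident firm (outward FDI) 765.2, foreign purchases of equities on the domestic stock exchange 779.3, increase in resident deposits held at foreign banks 145.2.)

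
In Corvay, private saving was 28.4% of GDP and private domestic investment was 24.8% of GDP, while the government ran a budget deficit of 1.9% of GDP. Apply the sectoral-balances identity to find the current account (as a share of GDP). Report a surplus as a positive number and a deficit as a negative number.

1.7

By the sectoral-balances identity, CA = (S_private - I) + (T - G).
Private balance = 28.4 - 24.8 = 3.6
Government balance (T - G) = -1.9
CA = 3.6 + (-1.9) = 1.7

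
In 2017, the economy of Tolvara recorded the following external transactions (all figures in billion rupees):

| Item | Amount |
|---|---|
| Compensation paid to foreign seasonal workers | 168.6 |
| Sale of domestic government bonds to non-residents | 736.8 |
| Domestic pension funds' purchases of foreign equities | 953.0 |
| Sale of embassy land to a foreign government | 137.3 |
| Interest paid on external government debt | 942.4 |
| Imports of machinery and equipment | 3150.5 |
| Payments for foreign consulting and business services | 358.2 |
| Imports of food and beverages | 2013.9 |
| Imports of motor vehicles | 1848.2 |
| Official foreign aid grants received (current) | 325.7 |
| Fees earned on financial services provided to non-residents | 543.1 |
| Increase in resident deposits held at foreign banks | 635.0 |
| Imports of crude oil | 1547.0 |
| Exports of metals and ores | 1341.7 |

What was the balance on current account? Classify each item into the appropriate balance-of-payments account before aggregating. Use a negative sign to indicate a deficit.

-7818.3

Goods: -2013.9 - 1848.2 - 3150.5 + 1341.7 - 1547.0 = -7217.9
Services: -358.2 + 543.1 = 184.9
Primary income: -942.4 - 168.6 = -1111.0
Secondary income: 325.7
Current account = (-7217.9) + 184.9 + (-1111.0) + 325.7 = -7818.3
(Excluded from the current account — financial account: sale of domestic government bonds to non-residents 736.8, domestic pension funds' purchases of foreign equities 953.0, increase in resident deposits held at foreign banks 635.0; capital account: sale of embassy land to a foreign government 137.3.)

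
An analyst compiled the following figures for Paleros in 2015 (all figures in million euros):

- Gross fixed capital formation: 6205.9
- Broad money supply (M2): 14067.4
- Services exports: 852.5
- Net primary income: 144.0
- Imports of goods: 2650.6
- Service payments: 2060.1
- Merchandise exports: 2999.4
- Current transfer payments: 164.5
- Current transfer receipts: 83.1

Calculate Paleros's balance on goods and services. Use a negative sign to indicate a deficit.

Goods balance = 2999.4 - 2650.6 = 348.8
Services balance = 852.5 - 2060.1 = -1207.6
Trade balance (goods + services) = 348.8 + (-1207.6) = -858.8

-858.8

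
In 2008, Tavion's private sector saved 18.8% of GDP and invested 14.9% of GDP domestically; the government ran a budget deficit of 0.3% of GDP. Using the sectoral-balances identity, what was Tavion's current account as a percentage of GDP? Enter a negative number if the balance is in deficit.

By the sectoral-balances identity, CA = (S_private - I) + (T - G).
Private balance = 18.8 - 14.9 = 3.9
Government balance (T - G) = -0.3
CA = 3.9 + (-0.3) = 3.6

3.6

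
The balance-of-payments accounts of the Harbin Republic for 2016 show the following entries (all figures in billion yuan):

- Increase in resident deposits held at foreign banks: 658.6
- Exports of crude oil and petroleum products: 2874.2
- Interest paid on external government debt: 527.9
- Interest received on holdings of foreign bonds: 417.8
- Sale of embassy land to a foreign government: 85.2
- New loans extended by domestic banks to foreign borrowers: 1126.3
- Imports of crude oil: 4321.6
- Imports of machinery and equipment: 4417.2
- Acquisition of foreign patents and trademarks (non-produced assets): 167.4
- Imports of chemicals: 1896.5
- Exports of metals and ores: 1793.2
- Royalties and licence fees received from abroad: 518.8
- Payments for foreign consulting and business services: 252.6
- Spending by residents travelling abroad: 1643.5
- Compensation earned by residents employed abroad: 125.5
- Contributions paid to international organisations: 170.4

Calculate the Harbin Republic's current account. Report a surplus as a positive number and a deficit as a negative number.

Goods: -1896.5 + 1793.2 - 4417.2 - 4321.6 + 2874.2 = -5967.9
Services: 518.8 - 1643.5 - 252.6 = -1377.3
Primary income: 125.5 + 417.8 - 527.9 = 15.4
Secondary income: -170.4
Current account = (-5967.9) + (-1377.3) + 15.4 + (-170.4) = -7500.2
(Excluded from the current account — financial account: increase in resident deposits held at foreign banks 658.6, new loans extended by domestic banks to foreign borrowers 1126.3; capital account: sale of embassy land to a foreign government 85.2, acquisition of foreign patents and trademarks (non-produced assets) 167.4.)

-7500.2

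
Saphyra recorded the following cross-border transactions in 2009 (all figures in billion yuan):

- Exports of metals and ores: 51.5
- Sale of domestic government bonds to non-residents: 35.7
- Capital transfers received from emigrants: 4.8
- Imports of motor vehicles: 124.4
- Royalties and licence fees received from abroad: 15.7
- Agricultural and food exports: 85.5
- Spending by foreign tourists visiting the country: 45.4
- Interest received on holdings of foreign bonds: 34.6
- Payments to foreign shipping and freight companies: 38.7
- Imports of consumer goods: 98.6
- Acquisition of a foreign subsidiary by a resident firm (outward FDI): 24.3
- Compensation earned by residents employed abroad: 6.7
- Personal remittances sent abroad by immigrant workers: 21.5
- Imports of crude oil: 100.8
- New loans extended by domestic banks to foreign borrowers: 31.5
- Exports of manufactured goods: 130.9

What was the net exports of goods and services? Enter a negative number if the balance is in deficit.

-33.5

Goods: -124.4 - 100.8 + 130.9 + 85.5 + 51.5 - 98.6 = -55.9
Services: -38.7 + 15.7 + 45.4 = 22.4
Trade balance = -55.9 + 22.4 = -33.5
(Excluded from the trade balance — financial account: sale of domestic government bonds to non-residents 35.7, acquisition of a foreign subsidiary by a resident firm (outward FDI) 24.3, new loans extended by domestic banks to foreign borrowers 31.5; capital account: capital transfers received from emigrants 4.8; primary income: interest received on holdings of foreign bonds 34.6, compensation earned by residents employed abroad 6.7; secondary income: personal remittances sent abroad by immigrant workers 21.5.)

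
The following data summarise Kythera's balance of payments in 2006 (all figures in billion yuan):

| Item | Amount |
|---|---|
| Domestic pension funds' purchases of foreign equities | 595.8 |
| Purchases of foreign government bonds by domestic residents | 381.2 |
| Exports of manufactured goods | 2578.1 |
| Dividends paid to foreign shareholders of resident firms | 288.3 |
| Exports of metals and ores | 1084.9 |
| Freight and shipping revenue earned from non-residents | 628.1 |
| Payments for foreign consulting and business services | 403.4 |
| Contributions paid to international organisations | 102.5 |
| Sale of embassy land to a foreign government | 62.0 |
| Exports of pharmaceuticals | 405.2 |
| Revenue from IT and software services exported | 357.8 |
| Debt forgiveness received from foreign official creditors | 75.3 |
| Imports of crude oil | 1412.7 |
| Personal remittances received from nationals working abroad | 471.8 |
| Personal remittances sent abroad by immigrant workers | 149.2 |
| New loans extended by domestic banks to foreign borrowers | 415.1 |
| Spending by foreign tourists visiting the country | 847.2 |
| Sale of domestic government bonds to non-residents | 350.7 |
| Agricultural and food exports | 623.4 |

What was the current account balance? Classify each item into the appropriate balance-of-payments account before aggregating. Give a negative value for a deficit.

Goods: 1084.9 + 623.4 + 2578.1 + 405.2 - 1412.7 = 3278.9
Services: 357.8 - 403.4 + 847.2 + 628.1 = 1429.7
Primary income: -288.3
Secondary income: 471.8 - 149.2 - 102.5 = 220.1
Current account = 3278.9 + 1429.7 + (-288.3) + 220.1 = 4640.4
(Excluded from the current account — financial account: domestic pension funds' purchases of foreign equities 595.8, purchases of foreign government bonds by domestic residents 381.2, new loans extended by domestic banks to foreign borrowers 415.1, sale of domestic government bonds to non-residents 350.7; capital account: sale of embassy land to a foreign government 62.0, debt forgiveness received from foreign official creditors 75.3.)

4640.4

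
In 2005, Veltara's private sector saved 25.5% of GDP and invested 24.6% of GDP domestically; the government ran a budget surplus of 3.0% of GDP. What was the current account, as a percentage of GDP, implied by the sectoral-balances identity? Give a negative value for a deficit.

3.9

By the sectoral-balances identity, CA = (S_private - I) + (T - G).
Private balance = 25.5 - 24.6 = 0.9
Government balance (T - G) = 3.0
CA = 0.9 + 3.0 = 3.9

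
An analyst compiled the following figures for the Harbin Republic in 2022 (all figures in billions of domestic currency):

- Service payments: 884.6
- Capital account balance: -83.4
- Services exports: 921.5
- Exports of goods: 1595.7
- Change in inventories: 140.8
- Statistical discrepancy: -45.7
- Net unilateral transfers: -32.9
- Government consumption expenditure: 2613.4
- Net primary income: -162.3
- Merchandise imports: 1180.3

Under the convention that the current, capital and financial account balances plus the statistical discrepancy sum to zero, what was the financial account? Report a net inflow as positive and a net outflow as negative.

-128.0

Goods balance = 1595.7 - 1180.3 = 415.4
Services balance = 921.5 - 884.6 = 36.9
Trade balance (goods + services) = 415.4 + 36.9 = 452.3
Net primary income = -162.3
Net secondary income = -32.9
Current account = 452.3 + (-162.3) + (-32.9) = 257.1
Financial account = -(257.1 + (-83.4) + (-45.7)) = -128.0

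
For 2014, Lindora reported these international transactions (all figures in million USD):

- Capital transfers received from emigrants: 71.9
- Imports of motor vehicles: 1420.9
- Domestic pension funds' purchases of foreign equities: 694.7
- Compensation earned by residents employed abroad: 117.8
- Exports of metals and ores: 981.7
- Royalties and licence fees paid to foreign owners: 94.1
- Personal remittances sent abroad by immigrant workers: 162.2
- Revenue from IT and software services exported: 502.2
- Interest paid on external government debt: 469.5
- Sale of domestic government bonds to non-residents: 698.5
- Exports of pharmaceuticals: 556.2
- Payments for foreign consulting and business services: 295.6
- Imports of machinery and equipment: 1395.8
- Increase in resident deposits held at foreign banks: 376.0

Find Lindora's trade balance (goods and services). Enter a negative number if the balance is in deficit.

-1166.3

Goods: 981.7 - 1420.9 + 556.2 - 1395.8 = -1278.8
Services: -295.6 + 502.2 - 94.1 = 112.5
Trade balance = -1278.8 + 112.5 = -1166.3
(Excluded from the trade balance — capital account: capital transfers received from emigrants 71.9; financial account: domestic pension funds' purchases of foreign equities 694.7, sale of domestic government bonds to non-residents 698.5, increase in resident deposits held at foreign banks 376.0; primary income: compensation earned by residents employed abroad 117.8, interest paid on external government debt 469.5; secondary income: personal remittances sent abroad by immigrant workers 162.2.)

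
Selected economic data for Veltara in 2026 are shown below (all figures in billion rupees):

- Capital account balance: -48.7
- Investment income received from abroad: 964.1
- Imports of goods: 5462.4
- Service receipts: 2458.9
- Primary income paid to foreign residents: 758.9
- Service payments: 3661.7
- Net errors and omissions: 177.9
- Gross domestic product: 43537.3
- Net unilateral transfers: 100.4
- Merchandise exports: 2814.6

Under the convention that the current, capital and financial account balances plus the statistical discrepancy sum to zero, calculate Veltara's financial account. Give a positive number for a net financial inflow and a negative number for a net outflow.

3415.8

Goods balance = 2814.6 - 5462.4 = -2647.8
Services balance = 2458.9 - 3661.7 = -1202.8
Trade balance (goods + services) = -2647.8 + (-1202.8) = -3850.6
Net primary income = 964.1 - 758.9 = 205.2
Net secondary income = 100.4
Current account = -3850.6 + 205.2 + 100.4 = -3545.0
Financial account = -(-3545.0 + (-48.7) + 177.9) = 3415.8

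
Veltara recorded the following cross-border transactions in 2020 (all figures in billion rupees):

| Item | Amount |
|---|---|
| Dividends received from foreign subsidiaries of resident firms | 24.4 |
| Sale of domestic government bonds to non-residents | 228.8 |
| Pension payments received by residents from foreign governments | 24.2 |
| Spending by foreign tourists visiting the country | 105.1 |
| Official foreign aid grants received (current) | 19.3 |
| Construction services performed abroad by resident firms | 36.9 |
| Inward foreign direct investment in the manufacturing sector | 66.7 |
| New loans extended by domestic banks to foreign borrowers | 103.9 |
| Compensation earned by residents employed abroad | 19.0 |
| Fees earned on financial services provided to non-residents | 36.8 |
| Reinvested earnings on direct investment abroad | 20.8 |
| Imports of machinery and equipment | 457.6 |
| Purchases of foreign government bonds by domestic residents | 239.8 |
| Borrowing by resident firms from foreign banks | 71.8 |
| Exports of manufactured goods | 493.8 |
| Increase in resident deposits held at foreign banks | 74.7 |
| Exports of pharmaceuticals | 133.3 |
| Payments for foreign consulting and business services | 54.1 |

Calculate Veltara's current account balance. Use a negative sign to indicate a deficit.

401.9

Goods: 493.8 + 133.3 - 457.6 = 169.5
Services: -54.1 + 105.1 + 36.8 + 36.9 = 124.7
Primary income: 24.4 + 20.8 + 19.0 = 64.2
Secondary income: 19.3 + 24.2 = 43.5
Current account = 169.5 + 124.7 + 64.2 + 43.5 = 401.9
(Excluded from the current account — financial account: sale of domestic government bonds to non-residents 228.8, inward foreign direct investment in the manufacturing sector 66.7, new loans extended by domestic banks to foreign borrowers 103.9, purchases of foreign government bonds by domestic residents 239.8, borrowing by resident firms from foreign banks 71.8, increase in resident deposits held at foreign banks 74.7.)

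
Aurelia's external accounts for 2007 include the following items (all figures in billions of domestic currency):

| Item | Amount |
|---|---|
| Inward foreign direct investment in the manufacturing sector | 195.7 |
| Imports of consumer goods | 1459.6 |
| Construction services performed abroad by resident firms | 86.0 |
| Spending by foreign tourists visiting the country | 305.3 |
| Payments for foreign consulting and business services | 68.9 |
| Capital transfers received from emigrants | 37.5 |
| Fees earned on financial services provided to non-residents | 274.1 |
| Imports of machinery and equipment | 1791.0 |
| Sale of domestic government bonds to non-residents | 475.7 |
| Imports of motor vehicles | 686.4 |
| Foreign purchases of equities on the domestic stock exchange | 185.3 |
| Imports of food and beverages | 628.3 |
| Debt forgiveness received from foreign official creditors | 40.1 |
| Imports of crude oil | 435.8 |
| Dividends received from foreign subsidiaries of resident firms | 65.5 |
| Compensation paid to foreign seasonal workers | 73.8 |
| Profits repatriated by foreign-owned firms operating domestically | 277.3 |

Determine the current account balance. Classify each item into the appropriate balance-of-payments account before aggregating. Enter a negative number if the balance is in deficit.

-4690.2

Goods: -686.4 - 1459.6 - 628.3 - 435.8 - 1791.0 = -5001.1
Services: 86.0 + 274.1 + 305.3 - 68.9 = 596.5
Primary income: -277.3 + 65.5 - 73.8 = -285.6
Current account = (-5001.1) + 596.5 + (-285.6) = -4690.2
(Excluded from the current account — financial account: inward foreign direct investment in the manufacturing sector 195.7, sale of domestic government bonds to non-residents 475.7, foreign purchases of equities on the domestic stock exchange 185.3; capital account: capital transfers received from emigrants 37.5, debt forgiveness received from foreign official creditors 40.1.)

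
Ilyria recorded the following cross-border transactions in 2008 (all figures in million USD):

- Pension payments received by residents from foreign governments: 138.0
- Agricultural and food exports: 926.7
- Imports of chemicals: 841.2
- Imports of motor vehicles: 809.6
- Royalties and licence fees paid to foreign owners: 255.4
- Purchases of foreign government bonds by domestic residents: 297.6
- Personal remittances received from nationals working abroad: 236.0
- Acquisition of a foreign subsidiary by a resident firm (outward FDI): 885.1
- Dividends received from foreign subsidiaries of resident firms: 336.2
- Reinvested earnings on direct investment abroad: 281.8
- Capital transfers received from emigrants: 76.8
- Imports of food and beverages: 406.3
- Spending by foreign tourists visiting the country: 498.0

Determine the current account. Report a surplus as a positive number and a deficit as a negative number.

104.2

Goods: -809.6 - 841.2 - 406.3 + 926.7 = -1130.4
Services: 498.0 - 255.4 = 242.6
Primary income: 281.8 + 336.2 = 618.0
Secondary income: 236.0 + 138.0 = 374.0
Current account = (-1130.4) + 242.6 + 618.0 + 374.0 = 104.2
(Excluded from the current account — financial account: purchases of foreign government bonds by domestic residents 297.6, acquisition of a foreign subsidiary by a resident firm (outward FDI) 885.1; capital account: capital transfers received from emigrants 76.8.)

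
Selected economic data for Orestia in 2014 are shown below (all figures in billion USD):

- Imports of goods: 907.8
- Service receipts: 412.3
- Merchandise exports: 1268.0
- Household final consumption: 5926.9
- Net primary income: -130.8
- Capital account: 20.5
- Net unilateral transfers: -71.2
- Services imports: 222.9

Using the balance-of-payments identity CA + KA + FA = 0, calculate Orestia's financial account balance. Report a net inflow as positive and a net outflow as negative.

-368.1

Goods balance = 1268.0 - 907.8 = 360.2
Services balance = 412.3 - 222.9 = 189.4
Trade balance (goods + services) = 360.2 + 189.4 = 549.6
Net primary income = -130.8
Net secondary income = -71.2
Current account = 549.6 + (-130.8) + (-71.2) = 347.6
Financial account = -(347.6 + 20.5) = -368.1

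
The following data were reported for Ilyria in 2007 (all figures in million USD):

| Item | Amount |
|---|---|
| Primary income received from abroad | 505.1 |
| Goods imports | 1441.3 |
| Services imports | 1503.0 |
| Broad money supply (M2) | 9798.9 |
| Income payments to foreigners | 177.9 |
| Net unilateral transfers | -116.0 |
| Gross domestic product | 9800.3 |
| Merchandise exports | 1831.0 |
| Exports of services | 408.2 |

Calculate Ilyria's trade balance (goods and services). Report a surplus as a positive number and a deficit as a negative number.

Goods balance = 1831.0 - 1441.3 = 389.7
Services balance = 408.2 - 1503.0 = -1094.8
Trade balance (goods + services) = 389.7 + (-1094.8) = -705.1

-705.1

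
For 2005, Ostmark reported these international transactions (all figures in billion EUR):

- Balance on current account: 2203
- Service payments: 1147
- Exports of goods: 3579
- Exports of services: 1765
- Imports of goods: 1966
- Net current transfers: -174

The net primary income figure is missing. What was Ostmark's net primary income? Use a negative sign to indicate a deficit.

Current account = goods balance + services balance + net primary income + net secondary income
Sum of the known components = 2057
Net primary income = CA - (known components) = 2203 - 2057 = 146

146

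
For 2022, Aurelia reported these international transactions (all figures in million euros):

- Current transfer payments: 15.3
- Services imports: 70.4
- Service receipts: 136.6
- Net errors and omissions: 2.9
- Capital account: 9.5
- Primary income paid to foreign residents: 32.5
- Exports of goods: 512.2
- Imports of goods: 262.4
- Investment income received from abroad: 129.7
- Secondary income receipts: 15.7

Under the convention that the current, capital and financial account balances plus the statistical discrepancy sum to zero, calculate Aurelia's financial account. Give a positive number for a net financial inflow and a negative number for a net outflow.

-426.0

Goods balance = 512.2 - 262.4 = 249.8
Services balance = 136.6 - 70.4 = 66.2
Trade balance (goods + services) = 249.8 + 66.2 = 316.0
Net primary income = 129.7 - 32.5 = 97.2
Net secondary income = 15.7 - 15.3 = 0.4
Current account = 316.0 + 97.2 + 0.4 = 413.6
Financial account = -(413.6 + 9.5 + 2.9) = -426.0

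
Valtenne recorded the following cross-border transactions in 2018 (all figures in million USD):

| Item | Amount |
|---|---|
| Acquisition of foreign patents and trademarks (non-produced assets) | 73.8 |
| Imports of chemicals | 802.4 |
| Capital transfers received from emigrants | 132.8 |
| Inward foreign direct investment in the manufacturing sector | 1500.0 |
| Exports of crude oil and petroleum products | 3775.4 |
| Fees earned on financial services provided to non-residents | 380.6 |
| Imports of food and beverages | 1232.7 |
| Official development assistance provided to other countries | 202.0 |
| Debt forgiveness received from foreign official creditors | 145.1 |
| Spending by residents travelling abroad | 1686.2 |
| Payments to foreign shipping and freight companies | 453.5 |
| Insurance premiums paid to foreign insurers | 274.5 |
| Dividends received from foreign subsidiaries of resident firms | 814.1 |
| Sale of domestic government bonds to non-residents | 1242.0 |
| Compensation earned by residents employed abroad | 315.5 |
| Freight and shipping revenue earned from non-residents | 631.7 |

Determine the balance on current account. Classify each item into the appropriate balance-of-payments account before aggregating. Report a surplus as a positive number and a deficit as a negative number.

1266.0

Goods: -802.4 + 3775.4 - 1232.7 = 1740.3
Services: -453.5 + 631.7 + 380.6 - 274.5 - 1686.2 = -1401.9
Primary income: 315.5 + 814.1 = 1129.6
Secondary income: -202.0
Current account = 1740.3 + (-1401.9) + 1129.6 + (-202.0) = 1266.0
(Excluded from the current account — capital account: acquisition of foreign patents and trademarks (non-produced assets) 73.8, capital transfers received from emigrants 132.8, debt forgiveness received from foreign official creditors 145.1; financial account: inward foreign direct investment in the manufacturing sector 1500.0, sale of domestic government bonds to non-residents 1242.0.)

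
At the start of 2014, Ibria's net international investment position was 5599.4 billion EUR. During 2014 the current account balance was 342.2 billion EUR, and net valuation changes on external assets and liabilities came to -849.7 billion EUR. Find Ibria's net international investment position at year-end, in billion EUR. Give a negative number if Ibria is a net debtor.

Change in NIIP = current account + net valuation change = 342.2 + (-849.7) = -507.5
End-of-year NIIP = 5599.4 + (-507.5) = 5091.9

5091.9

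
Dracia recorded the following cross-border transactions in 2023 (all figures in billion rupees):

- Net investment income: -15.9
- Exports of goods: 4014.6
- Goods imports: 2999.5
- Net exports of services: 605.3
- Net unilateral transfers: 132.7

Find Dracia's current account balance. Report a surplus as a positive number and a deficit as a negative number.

Goods balance = 4014.6 - 2999.5 = 1015.1
Services balance = 605.3
Trade balance (goods + services) = 1015.1 + 605.3 = 1620.4
Net primary income = -15.9
Net secondary income = 132.7
Current account = 1620.4 + (-15.9) + 132.7 = 1737.2

1737.2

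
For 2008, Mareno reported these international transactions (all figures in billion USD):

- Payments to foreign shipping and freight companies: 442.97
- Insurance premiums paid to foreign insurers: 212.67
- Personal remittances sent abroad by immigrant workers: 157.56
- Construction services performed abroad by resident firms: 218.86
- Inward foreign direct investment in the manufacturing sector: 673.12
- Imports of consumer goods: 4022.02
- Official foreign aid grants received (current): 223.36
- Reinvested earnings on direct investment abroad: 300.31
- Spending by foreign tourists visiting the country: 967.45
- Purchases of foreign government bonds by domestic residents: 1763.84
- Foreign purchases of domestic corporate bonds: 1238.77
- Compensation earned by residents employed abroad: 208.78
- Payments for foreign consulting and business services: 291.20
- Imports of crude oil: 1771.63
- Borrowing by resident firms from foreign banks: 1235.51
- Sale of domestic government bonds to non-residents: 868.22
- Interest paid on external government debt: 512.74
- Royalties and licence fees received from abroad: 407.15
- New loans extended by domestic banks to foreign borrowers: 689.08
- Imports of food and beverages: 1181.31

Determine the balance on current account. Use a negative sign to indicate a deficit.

Goods: -1771.63 - 4022.02 - 1181.31 = -6974.96
Services: 407.15 - 291.20 - 442.97 + 218.86 - 212.67 + 967.45 = 646.62
Primary income: 208.78 + 300.31 - 512.74 = -3.65
Secondary income: 223.36 - 157.56 = 65.80
Current account = (-6974.96) + 646.62 + (-3.65) + 65.80 = -6266.19
(Excluded from the current account — financial account: inward foreign direct investment in the manufacturing sector 673.12, purchases of foreign government bonds by domestic residents 1763.84, foreign purchases of domestic corporate bonds 1238.77, borrowing by resident firms from foreign banks 1235.51, sale of domestic government bonds to non-residents 868.22, new loans extended by domestic banks to foreign borrowers 689.08.)

-6266.19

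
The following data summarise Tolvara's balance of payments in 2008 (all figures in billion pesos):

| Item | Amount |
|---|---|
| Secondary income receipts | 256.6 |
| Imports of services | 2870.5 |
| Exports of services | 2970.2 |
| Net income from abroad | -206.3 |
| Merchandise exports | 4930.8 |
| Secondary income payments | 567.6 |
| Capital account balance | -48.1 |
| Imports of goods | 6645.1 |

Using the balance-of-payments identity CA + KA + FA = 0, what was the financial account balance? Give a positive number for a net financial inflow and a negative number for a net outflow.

Goods balance = 4930.8 - 6645.1 = -1714.3
Services balance = 2970.2 - 2870.5 = 99.7
Trade balance (goods + services) = -1714.3 + 99.7 = -1614.6
Net primary income = -206.3
Net secondary income = 256.6 - 567.6 = -311.0
Current account = -1614.6 + (-206.3) + (-311.0) = -2131.9
Financial account = -(-2131.9 + (-48.1)) = 2180.0

2180.0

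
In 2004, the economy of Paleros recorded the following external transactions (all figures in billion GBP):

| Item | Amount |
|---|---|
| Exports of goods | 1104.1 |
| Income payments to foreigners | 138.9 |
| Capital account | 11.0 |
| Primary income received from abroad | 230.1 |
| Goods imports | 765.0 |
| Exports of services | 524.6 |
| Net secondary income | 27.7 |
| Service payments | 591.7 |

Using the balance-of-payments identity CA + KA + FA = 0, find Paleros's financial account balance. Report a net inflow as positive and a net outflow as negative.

-401.9

Goods balance = 1104.1 - 765.0 = 339.1
Services balance = 524.6 - 591.7 = -67.1
Trade balance (goods + services) = 339.1 + (-67.1) = 272.0
Net primary income = 230.1 - 138.9 = 91.2
Net secondary income = 27.7
Current account = 272.0 + 91.2 + 27.7 = 390.9
Financial account = -(390.9 + 11.0) = -401.9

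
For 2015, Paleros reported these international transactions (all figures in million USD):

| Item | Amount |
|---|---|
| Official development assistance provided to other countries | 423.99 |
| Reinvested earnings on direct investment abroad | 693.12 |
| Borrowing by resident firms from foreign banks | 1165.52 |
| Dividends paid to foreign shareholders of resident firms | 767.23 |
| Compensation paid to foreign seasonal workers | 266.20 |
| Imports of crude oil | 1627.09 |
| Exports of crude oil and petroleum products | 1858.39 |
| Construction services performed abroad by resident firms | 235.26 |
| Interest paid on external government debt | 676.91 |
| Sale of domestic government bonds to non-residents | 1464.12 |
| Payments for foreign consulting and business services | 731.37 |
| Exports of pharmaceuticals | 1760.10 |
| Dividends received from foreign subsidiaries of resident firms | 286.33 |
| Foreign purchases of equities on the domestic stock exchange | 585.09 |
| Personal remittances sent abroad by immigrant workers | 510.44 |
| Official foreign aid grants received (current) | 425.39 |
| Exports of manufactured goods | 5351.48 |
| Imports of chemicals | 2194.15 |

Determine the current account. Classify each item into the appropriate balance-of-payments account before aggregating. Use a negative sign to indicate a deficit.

Goods: 1858.39 - 2194.15 + 5351.48 + 1760.10 - 1627.09 = 5148.73
Services: 235.26 - 731.37 = -496.11
Primary income: 693.12 - 676.91 - 266.20 + 286.33 - 767.23 = -730.89
Secondary income: 425.39 - 510.44 - 423.99 = -509.04
Current account = 5148.73 + (-496.11) + (-730.89) + (-509.04) = 3412.69
(Excluded from the current account — financial account: borrowing by resident firms from foreign banks 1165.52, sale of domestic government bonds to non-residents 1464.12, foreign purchases of equities on the domestic stock exchange 585.09.)

3412.69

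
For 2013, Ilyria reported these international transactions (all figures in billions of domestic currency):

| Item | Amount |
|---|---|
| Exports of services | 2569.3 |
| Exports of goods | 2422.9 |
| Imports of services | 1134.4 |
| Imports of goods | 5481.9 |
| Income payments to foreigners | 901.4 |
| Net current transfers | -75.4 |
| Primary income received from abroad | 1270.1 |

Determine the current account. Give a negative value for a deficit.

Goods balance = 2422.9 - 5481.9 = -3059.0
Services balance = 2569.3 - 1134.4 = 1434.9
Trade balance (goods + services) = -3059.0 + 1434.9 = -1624.1
Net primary income = 1270.1 - 901.4 = 368.7
Net secondary income = -75.4
Current account = -1624.1 + 368.7 + (-75.4) = -1330.8

-1330.8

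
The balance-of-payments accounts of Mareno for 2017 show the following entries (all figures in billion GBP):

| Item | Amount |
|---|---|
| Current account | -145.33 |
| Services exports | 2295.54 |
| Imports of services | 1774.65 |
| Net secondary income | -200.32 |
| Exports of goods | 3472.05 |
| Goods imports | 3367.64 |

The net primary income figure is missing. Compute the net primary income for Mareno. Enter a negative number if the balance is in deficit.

-570.31

Current account = goods balance + services balance + net primary income + net secondary income
Sum of the known components = 424.98
Net primary income = CA - (known components) = -145.33 - 424.98 = -570.31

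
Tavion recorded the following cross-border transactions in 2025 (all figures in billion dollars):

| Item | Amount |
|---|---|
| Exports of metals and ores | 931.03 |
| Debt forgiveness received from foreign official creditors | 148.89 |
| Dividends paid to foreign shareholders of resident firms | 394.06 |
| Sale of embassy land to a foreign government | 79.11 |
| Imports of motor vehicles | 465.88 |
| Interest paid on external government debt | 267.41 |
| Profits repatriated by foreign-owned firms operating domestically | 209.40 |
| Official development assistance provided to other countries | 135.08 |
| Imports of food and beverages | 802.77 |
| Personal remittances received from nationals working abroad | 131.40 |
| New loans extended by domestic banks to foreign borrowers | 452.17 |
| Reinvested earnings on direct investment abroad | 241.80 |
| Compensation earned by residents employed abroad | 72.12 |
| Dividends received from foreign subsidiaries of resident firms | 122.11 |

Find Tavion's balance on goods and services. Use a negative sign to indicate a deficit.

-337.62

Goods: -802.77 + 931.03 - 465.88 = -337.62
Trade balance = -337.62 + 0.00 = -337.62
(Excluded from the trade balance — capital account: debt forgiveness received from foreign official creditors 148.89, sale of embassy land to a foreign government 79.11; primary income: dividends paid to foreign shareholders of resident firms 394.06, interest paid on external government debt 267.41, profits repatriated by foreign-owned firms operating domestically 209.40, reinvested earnings on direct investment abroad 241.80, compensation earned by residents employed abroad 72.12, dividends received from foreign subsidiaries of resident firms 122.11; secondary income: official development assistance provided to other countries 135.08, personal remittances received from nationals working abroad 131.40; financial account: new loans extended by domestic banks to foreign borrowers 452.17.)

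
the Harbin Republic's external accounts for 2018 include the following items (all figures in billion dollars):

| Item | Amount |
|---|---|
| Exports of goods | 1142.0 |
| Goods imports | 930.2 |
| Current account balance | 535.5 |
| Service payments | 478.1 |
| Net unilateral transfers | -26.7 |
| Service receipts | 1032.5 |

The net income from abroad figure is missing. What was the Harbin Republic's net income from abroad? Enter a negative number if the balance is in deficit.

Current account = goods balance + services balance + net primary income + net secondary income
Sum of the known components = 739.5
Net income from abroad = CA - (known components) = 535.5 - 739.5 = -204.0

-204.0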